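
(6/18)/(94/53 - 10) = -53/1308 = -0.04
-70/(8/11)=-385/4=-96.25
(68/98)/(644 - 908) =-17/6468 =-0.00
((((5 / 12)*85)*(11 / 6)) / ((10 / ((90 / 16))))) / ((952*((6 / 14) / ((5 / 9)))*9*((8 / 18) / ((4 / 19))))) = 1375 / 525312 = 0.00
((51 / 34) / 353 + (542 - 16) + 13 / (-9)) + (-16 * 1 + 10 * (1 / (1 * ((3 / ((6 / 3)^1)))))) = 3273749 / 6354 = 515.23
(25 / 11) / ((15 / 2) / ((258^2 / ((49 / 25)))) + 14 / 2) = 0.32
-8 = -8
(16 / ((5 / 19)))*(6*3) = 5472 / 5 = 1094.40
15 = 15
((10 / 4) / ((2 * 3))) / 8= 5 / 96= 0.05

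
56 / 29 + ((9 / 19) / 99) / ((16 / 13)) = 1.93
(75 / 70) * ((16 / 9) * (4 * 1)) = 160 / 21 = 7.62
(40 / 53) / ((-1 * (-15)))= 8 / 159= 0.05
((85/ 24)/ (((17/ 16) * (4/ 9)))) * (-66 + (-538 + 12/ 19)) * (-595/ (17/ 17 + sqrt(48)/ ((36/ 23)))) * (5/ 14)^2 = -1233275625/ 66766 + 3151704375 * sqrt(3)/ 66766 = 63290.24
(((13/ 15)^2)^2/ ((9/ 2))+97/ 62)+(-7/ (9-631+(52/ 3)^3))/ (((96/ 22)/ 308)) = 357012060107/ 225651015000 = 1.58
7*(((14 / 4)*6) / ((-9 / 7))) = -343 / 3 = -114.33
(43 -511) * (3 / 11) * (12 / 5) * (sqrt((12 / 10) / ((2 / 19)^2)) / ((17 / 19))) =-3041064 * sqrt(30) / 4675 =-3562.91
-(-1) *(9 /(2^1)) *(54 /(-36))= -27 /4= -6.75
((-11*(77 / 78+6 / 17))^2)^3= 10261705.18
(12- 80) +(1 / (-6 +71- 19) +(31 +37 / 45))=-74843 / 2070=-36.16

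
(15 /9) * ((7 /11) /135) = 7 /891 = 0.01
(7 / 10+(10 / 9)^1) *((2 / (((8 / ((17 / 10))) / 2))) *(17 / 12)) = 47107 / 21600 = 2.18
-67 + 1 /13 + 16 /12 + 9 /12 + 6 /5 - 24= -68359 /780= -87.64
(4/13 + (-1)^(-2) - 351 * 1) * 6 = -27276/13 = -2098.15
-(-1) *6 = 6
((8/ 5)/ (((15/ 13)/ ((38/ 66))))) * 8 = 15808/ 2475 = 6.39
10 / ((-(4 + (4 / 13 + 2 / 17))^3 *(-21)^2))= -53969305 / 206264818116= -0.00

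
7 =7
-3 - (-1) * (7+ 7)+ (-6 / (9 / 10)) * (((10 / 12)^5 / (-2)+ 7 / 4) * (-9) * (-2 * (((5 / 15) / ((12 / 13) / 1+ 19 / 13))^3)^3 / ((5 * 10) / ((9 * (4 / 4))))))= 11.00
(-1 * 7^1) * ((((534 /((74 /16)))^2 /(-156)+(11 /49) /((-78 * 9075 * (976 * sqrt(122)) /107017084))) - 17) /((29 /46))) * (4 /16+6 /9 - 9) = -28475741077 /3096678 - 59688778601 * sqrt(122) /2333165234400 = -9195.86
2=2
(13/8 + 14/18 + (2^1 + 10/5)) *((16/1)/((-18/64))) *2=-59008/81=-728.49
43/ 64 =0.67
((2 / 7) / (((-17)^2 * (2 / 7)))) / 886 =1 / 256054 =0.00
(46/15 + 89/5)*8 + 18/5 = 2558/15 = 170.53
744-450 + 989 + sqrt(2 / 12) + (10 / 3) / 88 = sqrt(6) / 6 + 169361 / 132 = 1283.45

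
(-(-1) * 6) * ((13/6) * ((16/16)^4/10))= 13/10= 1.30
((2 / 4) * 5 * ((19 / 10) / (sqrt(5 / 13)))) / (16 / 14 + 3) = 133 * sqrt(65) / 580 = 1.85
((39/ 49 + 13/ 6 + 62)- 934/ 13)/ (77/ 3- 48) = 0.31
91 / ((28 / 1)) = 13 / 4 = 3.25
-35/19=-1.84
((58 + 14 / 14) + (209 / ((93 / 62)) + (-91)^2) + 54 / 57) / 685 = 483376 / 39045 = 12.38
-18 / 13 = -1.38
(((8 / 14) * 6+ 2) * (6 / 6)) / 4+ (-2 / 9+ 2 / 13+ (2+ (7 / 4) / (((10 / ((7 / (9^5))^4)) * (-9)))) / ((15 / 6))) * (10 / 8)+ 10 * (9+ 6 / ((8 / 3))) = 91423699025634655473382403 / 796570240877409975041520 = 114.77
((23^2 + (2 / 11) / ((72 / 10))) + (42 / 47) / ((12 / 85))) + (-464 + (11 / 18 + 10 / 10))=75447 / 1034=72.97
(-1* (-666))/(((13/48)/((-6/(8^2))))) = -2997/13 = -230.54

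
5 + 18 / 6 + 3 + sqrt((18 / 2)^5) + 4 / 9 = 254.44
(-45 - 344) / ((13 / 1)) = -389 / 13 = -29.92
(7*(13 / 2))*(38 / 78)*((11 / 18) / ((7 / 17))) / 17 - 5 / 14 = 1193 / 756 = 1.58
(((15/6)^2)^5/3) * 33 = 107421875/1024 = 104904.17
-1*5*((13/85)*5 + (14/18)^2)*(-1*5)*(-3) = -47150/459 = -102.72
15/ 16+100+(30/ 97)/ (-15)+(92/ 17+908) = 26762047/ 26384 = 1014.33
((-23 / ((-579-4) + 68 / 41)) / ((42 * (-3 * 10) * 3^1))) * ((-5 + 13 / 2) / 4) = -943 / 240256800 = -0.00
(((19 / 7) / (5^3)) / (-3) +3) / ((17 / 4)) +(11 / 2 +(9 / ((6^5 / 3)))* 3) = 8874443 / 1428000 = 6.21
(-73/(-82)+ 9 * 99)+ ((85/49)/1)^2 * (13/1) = 183298985/196882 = 931.01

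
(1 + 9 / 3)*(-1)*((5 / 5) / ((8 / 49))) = -49 / 2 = -24.50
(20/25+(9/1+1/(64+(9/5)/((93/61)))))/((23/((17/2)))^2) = 71646279/53444870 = 1.34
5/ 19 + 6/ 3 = 2.26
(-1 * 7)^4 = 2401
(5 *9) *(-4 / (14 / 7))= -90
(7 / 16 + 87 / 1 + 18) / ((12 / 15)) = 8435 / 64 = 131.80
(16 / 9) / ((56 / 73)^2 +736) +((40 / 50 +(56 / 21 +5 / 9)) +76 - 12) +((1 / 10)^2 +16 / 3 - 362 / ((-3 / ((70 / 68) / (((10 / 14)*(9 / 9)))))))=92813979799 / 375354900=247.27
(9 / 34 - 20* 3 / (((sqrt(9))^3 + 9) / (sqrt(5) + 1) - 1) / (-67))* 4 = 432* sqrt(5) / 4087 + 81726 / 69479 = 1.41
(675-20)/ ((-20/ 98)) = -6419/ 2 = -3209.50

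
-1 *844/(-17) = 844/17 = 49.65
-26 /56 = -13 /28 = -0.46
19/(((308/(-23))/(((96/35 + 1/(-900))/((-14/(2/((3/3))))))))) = 7548301/13582800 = 0.56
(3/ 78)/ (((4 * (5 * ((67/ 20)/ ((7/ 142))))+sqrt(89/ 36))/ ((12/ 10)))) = 7192584/ 211807615175 - 882 * sqrt(89)/ 211807615175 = 0.00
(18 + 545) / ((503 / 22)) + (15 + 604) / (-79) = 667137 / 39737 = 16.79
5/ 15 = 1/ 3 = 0.33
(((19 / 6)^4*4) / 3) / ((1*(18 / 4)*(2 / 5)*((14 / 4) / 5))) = 3258025 / 30618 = 106.41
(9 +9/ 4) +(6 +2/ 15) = 17.38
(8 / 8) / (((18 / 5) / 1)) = 5 / 18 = 0.28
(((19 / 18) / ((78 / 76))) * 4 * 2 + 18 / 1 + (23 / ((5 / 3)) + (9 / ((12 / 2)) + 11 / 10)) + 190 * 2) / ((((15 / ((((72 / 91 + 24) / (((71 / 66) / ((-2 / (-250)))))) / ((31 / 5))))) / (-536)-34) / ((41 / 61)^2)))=-11056262212661248 / 2023386836973255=-5.46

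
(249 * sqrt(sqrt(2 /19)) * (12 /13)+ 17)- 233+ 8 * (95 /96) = -2497 /12+ 2988 * 19^(3 /4) * 2^(1 /4) /247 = -77.16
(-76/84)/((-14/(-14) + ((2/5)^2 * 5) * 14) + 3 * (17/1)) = -95/6636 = -0.01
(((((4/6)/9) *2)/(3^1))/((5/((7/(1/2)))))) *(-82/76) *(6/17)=-2296/43605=-0.05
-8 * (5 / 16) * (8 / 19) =-20 / 19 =-1.05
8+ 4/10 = 42/5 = 8.40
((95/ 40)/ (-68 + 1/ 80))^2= 36100/ 29582721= 0.00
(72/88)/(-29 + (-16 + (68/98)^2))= -21609/1175779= -0.02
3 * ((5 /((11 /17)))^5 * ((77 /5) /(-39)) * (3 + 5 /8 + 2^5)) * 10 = -8851920984375 /761332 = -11626886.80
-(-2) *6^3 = 432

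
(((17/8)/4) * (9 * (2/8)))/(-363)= -51/15488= -0.00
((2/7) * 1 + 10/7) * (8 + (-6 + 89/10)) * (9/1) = 5886/35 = 168.17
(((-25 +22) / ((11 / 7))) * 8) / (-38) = 84 / 209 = 0.40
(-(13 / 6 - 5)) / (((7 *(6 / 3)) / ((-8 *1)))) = -1.62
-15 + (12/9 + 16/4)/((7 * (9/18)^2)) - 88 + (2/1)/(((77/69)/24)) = -1879/33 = -56.94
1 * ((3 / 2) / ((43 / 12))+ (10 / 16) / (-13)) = 1657 / 4472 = 0.37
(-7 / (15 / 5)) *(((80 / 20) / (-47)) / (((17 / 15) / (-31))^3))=-938416500 / 230911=-4063.97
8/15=0.53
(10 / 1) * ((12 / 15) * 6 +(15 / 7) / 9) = 1058 / 21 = 50.38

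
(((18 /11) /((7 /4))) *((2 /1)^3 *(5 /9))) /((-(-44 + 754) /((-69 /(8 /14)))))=552 /781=0.71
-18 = -18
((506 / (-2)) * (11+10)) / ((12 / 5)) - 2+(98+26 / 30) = -127013 / 60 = -2116.88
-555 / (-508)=555 / 508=1.09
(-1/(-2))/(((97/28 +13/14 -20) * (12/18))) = -21/437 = -0.05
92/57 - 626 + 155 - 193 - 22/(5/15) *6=-60328/57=-1058.39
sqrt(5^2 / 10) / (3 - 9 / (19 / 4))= 19 * sqrt(10) / 42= 1.43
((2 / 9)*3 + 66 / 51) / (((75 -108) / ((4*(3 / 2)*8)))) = -1600 / 561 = -2.85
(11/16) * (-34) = -187/8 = -23.38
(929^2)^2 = 744839767681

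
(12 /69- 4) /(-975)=88 /22425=0.00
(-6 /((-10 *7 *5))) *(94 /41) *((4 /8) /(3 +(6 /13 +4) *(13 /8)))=564 /294175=0.00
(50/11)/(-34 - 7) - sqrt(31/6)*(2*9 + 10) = -14*sqrt(186)/3 - 50/451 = -63.76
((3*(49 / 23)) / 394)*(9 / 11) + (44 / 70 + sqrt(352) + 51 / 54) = 24904588 / 15699915 + 4*sqrt(22) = 20.35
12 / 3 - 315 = -311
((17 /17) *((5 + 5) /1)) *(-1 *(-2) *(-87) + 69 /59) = -101970 /59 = -1728.31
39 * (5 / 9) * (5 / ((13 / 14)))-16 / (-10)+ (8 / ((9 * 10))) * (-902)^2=3259738 / 45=72438.62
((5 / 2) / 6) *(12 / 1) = 5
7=7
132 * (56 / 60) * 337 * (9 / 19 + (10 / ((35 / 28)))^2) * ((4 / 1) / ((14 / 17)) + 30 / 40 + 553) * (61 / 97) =1733057679430 / 1843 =940346000.78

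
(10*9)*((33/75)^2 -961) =-10809072/125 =-86472.58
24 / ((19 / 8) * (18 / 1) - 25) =96 / 71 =1.35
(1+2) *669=2007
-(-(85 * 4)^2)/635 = 23120/127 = 182.05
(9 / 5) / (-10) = -0.18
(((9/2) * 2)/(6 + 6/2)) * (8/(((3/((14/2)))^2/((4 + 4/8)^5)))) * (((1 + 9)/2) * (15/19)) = 24111675/76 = 317258.88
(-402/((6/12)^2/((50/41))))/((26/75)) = -3015000/533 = -5656.66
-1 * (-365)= 365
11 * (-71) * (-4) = 3124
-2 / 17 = -0.12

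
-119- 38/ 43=-5155/ 43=-119.88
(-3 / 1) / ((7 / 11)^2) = -363 / 49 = -7.41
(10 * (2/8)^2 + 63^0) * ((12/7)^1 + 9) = 975/56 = 17.41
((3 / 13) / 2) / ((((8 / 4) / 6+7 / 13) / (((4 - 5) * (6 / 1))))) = -27 / 34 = -0.79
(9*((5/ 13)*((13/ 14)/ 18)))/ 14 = 0.01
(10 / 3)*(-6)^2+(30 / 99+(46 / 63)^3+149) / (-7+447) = 120.34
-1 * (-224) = 224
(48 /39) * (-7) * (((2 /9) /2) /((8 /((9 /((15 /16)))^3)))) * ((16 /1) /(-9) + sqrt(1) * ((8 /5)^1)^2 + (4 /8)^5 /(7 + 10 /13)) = -1024588544 /12309375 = -83.24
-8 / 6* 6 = -8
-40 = -40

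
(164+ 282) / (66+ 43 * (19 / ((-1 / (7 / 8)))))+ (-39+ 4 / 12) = -39.35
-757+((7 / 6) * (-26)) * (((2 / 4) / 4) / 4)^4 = -2381316187 / 3145728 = -757.00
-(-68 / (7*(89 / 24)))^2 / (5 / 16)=-42614784 / 1940645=-21.96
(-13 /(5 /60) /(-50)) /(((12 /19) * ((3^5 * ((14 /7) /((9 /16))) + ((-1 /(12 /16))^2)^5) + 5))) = 767637 /137795150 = 0.01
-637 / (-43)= 14.81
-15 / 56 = -0.27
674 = 674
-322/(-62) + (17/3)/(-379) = 182530/35247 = 5.18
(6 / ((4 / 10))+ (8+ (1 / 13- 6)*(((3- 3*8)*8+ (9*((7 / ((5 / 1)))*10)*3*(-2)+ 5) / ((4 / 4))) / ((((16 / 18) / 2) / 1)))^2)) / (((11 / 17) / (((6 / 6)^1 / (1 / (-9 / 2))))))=805930892469 / 4576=176121261.47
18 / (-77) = -18 / 77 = -0.23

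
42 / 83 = 0.51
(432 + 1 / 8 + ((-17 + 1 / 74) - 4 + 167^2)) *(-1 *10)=-41884205 / 148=-283001.39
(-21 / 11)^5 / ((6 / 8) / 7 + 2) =-114354828 / 9502009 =-12.03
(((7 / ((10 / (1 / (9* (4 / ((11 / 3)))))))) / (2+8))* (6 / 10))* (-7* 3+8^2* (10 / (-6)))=-29491 / 54000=-0.55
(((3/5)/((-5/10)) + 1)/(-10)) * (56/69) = 28/1725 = 0.02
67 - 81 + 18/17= -220/17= -12.94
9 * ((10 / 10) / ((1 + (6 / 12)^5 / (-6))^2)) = 331776 / 36481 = 9.09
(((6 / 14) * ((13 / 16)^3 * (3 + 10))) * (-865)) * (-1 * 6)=222347385 / 14336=15509.72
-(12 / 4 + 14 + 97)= -114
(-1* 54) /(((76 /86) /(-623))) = 723303 /19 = 38068.58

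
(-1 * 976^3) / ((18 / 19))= -981364963.56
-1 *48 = -48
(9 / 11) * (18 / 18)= 0.82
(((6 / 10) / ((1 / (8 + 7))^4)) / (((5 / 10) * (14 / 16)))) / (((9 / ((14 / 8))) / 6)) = 81000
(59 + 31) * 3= 270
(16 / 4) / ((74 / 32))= 64 / 37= 1.73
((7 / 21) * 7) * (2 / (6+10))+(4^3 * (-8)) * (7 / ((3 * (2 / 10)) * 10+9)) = -28637 / 120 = -238.64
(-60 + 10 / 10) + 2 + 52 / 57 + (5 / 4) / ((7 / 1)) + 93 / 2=-15017 / 1596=-9.41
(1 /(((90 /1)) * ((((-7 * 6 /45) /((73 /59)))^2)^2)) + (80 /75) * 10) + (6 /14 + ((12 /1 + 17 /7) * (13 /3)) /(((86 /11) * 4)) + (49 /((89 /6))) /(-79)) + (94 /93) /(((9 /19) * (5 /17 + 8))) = 9431455806823183651867 /706777069911039713376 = 13.34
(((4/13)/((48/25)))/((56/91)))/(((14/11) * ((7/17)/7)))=4675/1344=3.48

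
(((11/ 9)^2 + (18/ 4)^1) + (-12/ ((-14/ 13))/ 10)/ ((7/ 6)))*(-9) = -275803/ 4410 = -62.54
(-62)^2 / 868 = 31 / 7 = 4.43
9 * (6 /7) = 54 /7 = 7.71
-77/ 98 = -11/ 14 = -0.79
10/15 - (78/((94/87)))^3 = -117185010725/311469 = -376233.30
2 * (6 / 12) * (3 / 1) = 3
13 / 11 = 1.18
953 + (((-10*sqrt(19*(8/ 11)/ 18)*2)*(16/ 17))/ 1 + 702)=1655 - 640*sqrt(209)/ 561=1638.51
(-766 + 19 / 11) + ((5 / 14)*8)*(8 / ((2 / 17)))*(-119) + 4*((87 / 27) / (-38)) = -44926955 / 1881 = -23884.61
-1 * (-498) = 498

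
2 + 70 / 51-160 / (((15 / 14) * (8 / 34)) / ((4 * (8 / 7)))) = -147796 / 51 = -2897.96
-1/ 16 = -0.06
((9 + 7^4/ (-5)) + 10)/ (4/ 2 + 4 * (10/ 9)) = -10377/ 145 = -71.57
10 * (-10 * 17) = -1700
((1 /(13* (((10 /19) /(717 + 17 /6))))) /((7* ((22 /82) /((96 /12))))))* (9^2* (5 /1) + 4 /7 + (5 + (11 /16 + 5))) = 22408057303 /120120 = 186547.26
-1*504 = -504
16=16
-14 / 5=-2.80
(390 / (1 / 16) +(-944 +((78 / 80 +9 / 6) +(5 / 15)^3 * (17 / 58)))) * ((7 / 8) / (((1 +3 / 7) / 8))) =8131480273 / 313200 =25962.58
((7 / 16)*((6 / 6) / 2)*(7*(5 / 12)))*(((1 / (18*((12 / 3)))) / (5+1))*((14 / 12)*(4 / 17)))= 1715 / 4230144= 0.00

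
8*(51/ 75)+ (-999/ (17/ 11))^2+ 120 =3019859329/ 7225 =417973.61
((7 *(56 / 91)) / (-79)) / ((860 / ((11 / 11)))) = -14 / 220805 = -0.00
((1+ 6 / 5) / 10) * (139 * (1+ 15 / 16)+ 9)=48983 / 800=61.23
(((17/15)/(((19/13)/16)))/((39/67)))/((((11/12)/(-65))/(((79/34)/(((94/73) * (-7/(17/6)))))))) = 683135752/618849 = 1103.88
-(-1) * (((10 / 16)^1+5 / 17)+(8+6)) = 14.92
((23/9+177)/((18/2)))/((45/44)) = 71104/3645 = 19.51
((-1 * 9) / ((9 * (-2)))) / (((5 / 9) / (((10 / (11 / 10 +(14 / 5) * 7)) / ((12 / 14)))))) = 35 / 69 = 0.51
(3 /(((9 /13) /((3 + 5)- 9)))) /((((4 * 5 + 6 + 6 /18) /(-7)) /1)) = 91 /79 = 1.15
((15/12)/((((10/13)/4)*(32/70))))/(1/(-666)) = -151515/16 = -9469.69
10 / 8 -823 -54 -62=-937.75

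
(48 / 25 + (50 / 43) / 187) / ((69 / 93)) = 12003758 / 4623575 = 2.60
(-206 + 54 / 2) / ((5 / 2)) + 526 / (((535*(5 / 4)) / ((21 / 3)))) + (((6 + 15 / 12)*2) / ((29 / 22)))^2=146873 / 2675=54.91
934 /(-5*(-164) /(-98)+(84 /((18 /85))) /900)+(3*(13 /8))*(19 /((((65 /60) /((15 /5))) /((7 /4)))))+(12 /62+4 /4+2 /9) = 77818061341 /234067608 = 332.46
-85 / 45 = -17 / 9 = -1.89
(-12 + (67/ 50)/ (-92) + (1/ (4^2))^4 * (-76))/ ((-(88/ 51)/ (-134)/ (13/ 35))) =-5028356852961/ 14508032000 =-346.59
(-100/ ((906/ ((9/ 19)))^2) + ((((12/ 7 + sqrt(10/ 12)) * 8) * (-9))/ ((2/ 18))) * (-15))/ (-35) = -192016523493/ 403326889 - 324 * sqrt(30)/ 7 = -729.60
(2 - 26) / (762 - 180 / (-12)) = -8 / 259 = -0.03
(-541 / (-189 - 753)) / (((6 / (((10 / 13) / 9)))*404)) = 2705 / 133579368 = 0.00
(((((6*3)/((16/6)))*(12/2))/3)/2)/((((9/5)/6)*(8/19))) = 855/16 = 53.44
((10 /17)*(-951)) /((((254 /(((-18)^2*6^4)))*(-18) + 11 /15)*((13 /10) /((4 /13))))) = -22184928000 /121048109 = -183.27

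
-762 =-762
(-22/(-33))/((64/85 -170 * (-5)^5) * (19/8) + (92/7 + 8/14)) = 0.00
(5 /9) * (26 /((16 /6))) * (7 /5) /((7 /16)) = 52 /3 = 17.33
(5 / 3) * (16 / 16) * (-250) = -1250 / 3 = -416.67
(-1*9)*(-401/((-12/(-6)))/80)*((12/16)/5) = 10827/3200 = 3.38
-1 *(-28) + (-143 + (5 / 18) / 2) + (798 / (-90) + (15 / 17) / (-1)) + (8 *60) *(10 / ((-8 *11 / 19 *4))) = -12915377 / 33660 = -383.70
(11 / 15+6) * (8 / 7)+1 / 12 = 1089 / 140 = 7.78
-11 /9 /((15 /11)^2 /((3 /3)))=-1331 /2025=-0.66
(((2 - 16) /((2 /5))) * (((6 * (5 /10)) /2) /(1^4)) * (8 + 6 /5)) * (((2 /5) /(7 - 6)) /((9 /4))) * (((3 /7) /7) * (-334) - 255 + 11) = 2384272 /105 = 22707.35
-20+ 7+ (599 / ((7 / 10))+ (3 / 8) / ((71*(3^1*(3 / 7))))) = 10051945 / 11928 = 842.72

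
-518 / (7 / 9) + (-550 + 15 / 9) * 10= -18448 / 3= -6149.33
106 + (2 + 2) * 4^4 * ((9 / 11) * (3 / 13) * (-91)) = -192370 / 11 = -17488.18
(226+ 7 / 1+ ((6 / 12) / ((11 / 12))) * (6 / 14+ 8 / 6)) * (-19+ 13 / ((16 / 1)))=-5242365 / 1232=-4255.17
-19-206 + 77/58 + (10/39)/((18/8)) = -4551203/20358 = -223.56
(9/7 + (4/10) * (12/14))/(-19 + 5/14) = -38/435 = -0.09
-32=-32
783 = 783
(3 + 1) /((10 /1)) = 2 /5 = 0.40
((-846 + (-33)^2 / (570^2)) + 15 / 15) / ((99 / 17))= -518574443 / 3573900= -145.10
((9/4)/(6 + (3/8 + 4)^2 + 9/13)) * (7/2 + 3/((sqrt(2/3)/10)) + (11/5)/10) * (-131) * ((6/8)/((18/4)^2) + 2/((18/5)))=-2179840 * sqrt(6)/21493 - 13515008/537325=-273.58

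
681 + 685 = 1366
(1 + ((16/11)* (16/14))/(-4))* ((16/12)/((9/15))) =100/77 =1.30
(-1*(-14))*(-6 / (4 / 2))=-42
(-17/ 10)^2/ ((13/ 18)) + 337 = 221651/ 650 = 341.00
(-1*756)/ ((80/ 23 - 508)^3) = 85169/ 14467697008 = 0.00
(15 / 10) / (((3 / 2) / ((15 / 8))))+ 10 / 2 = 6.88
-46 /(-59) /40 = 23 /1180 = 0.02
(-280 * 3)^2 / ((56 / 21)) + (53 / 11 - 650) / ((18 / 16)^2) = 235304392 / 891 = 264090.23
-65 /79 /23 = -65 /1817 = -0.04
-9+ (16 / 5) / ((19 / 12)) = -663 / 95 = -6.98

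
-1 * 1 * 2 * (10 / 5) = -4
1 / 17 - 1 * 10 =-169 / 17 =-9.94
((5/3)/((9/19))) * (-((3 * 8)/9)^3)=-48640/729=-66.72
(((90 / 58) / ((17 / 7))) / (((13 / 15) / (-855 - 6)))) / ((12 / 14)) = -740.56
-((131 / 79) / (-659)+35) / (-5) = 7.00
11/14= 0.79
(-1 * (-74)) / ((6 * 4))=37 / 12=3.08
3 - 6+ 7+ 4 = 8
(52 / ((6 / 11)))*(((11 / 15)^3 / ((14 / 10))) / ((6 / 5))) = 190333 / 8505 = 22.38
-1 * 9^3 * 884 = -644436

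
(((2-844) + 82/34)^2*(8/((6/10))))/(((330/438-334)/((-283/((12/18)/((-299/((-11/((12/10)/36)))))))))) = 2516755412185378/232006599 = 10847775.12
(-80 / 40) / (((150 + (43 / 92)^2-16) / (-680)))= 135424 / 13365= 10.13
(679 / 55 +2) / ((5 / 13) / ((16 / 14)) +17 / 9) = 738504 / 114565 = 6.45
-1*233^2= -54289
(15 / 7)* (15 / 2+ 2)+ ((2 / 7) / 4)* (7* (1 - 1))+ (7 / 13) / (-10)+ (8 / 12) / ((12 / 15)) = 57703 / 2730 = 21.14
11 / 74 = 0.15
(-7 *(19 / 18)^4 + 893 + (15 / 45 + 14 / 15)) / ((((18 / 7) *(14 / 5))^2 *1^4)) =17.08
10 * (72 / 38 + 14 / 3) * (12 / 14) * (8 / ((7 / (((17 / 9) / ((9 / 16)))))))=215.84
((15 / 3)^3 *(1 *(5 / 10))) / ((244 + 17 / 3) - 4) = 375 / 1474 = 0.25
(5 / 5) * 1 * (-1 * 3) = -3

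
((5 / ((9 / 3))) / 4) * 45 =75 / 4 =18.75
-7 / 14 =-0.50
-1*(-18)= 18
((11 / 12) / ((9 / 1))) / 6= 11 / 648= 0.02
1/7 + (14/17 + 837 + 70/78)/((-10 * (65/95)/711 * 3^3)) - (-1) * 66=-2861465297/904995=-3161.86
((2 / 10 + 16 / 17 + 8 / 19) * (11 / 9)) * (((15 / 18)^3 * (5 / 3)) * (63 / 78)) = 8094625 / 5441904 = 1.49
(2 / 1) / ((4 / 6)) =3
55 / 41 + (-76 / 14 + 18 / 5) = -699 / 1435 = -0.49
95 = 95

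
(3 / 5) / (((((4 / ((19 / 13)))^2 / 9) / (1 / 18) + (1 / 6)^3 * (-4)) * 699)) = 19494 / 339796715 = 0.00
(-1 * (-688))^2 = 473344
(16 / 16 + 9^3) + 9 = 739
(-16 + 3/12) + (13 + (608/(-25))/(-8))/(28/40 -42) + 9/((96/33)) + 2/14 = -852549/66080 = -12.90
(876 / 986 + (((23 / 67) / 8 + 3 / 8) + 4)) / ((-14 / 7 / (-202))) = 17702674 / 33031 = 535.94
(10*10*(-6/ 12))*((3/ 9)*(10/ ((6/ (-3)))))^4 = -31250/ 81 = -385.80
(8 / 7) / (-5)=-8 / 35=-0.23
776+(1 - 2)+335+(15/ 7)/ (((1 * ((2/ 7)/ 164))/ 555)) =683760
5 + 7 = 12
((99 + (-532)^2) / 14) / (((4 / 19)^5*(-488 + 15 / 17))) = -11917689812009 / 118716416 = -100387.88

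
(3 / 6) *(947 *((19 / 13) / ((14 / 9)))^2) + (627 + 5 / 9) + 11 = 629948299 / 596232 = 1056.55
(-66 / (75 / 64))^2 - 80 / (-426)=422289832 / 133125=3172.13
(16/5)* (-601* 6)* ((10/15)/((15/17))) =-653888/75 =-8718.51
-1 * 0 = 0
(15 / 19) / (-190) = -3 / 722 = -0.00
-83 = -83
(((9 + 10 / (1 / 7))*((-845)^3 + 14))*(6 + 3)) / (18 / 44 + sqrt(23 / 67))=-431140506121.41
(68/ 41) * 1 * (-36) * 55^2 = -7405200/ 41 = -180614.63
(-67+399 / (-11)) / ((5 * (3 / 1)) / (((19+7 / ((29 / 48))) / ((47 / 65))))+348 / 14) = -91694512 / 22385187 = -4.10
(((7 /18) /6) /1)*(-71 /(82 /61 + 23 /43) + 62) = 835555 /532332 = 1.57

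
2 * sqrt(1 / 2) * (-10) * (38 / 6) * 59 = -11210 * sqrt(2) / 3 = -5284.44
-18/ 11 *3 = -54/ 11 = -4.91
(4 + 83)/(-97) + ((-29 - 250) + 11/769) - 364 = -48029135/74593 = -643.88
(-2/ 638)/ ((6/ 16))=-0.01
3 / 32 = 0.09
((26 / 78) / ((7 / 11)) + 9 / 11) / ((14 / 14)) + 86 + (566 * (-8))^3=-21445255954736 / 231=-92836605864.66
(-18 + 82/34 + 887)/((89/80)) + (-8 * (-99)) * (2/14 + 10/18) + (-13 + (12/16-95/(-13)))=733295265/550732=1331.49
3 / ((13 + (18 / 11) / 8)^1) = 132 / 581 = 0.23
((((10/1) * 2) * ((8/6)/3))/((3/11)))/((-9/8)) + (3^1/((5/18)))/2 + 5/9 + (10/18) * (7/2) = -51203/2430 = -21.07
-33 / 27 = -11 / 9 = -1.22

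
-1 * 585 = -585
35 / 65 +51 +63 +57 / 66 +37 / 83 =2749997 / 23738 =115.85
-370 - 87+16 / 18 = -4105 / 9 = -456.11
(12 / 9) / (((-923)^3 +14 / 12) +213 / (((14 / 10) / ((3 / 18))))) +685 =5655681693111 / 8256469625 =685.00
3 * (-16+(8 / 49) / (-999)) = -783224 / 16317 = -48.00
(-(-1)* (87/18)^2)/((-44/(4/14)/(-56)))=841/99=8.49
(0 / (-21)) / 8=0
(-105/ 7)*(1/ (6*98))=-5/ 196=-0.03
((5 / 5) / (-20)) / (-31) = 1 / 620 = 0.00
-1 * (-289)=289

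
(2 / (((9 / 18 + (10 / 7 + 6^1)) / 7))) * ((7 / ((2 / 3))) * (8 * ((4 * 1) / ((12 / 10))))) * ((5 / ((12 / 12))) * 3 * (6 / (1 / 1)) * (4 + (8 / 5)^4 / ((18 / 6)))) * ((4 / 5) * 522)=531511658496 / 4625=114921439.67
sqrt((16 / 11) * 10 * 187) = 4 * sqrt(170) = 52.15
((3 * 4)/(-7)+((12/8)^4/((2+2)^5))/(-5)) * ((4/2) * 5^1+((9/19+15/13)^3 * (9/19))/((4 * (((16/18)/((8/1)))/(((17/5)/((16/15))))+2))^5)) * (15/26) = -768659784027586357366250263809351/77674799127253096439651900588032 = -9.90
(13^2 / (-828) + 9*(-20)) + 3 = -146725 / 828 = -177.20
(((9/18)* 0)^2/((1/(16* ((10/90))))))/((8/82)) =0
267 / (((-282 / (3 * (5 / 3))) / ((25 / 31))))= -11125 / 2914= -3.82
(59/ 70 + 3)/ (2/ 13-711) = -3497/ 646870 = -0.01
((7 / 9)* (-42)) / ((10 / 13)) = -637 / 15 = -42.47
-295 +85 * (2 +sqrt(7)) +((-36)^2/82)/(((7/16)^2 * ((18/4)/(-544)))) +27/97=-1969544434/194873 +85 * sqrt(7)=-9881.92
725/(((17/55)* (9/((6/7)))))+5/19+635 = 5824240/6783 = 858.65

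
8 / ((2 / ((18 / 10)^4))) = 26244 / 625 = 41.99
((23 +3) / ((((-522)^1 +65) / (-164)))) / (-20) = -1066 / 2285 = -0.47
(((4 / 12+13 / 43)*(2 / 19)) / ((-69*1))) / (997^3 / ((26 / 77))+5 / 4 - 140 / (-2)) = -0.00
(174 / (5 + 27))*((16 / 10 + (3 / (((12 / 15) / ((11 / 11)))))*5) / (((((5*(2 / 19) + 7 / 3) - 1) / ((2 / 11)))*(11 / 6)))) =550449 / 93280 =5.90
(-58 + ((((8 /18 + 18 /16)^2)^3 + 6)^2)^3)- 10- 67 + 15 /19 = 11725147953400328024096798802721024180152691851047763184452762645115369065811 /138906789094693574778466228336167917645156498690131321499302257229824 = 84410186.35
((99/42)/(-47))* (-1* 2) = 33/329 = 0.10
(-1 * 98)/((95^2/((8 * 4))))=-3136/9025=-0.35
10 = 10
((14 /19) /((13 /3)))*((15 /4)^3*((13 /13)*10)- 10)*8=703.76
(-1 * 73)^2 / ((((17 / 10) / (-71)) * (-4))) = 1891795 / 34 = 55641.03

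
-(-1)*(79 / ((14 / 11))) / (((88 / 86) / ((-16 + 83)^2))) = 15249133 / 56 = 272305.95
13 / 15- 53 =-782 / 15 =-52.13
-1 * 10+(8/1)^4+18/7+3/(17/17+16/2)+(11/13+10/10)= 1116775/273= 4090.75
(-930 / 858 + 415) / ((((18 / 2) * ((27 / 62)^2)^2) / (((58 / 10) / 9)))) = 824.08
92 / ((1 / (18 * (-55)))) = -91080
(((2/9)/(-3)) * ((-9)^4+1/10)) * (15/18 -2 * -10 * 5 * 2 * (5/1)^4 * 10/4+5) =-24604584277/162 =-151880149.86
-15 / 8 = -1.88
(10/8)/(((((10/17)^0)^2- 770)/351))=-1755/3076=-0.57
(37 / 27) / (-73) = -0.02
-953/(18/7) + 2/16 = -370.49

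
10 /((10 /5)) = 5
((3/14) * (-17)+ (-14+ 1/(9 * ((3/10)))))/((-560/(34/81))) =110993/8573040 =0.01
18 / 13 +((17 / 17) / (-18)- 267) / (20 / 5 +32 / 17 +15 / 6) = -53483 / 1755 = -30.47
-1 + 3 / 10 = -7 / 10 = -0.70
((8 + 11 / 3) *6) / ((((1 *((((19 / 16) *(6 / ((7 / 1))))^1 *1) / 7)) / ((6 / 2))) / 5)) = 137200 / 19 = 7221.05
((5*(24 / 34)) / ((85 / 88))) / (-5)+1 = 389 / 1445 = 0.27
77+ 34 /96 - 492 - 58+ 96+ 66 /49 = -882703 /2352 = -375.30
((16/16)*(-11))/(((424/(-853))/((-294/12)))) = -459767/848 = -542.18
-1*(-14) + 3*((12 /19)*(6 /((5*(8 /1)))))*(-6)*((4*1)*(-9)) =7162 /95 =75.39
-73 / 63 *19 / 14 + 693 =609839 / 882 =691.43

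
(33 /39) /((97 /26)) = 22 /97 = 0.23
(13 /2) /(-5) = -13 /10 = -1.30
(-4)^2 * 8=128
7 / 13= 0.54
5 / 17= 0.29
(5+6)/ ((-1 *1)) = -11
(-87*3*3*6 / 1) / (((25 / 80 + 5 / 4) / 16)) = -48107.52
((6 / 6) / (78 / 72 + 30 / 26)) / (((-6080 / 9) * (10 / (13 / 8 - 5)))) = 9477 / 42438400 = 0.00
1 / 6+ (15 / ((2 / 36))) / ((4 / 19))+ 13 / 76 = 292487 / 228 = 1282.84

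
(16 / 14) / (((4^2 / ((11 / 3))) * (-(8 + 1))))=-0.03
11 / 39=0.28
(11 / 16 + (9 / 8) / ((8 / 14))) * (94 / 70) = 3.57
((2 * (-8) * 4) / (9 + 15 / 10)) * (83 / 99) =-10624 / 2079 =-5.11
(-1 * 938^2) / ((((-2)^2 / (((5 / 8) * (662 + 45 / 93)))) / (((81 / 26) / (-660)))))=429901.29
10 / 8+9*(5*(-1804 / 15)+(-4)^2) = -21067 / 4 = -5266.75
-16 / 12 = -4 / 3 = -1.33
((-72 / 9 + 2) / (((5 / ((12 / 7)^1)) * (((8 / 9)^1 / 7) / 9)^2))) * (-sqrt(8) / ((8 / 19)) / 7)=1121931 * sqrt(2) / 160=9916.56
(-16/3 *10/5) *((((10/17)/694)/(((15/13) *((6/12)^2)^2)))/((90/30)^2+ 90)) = -6656/5256009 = -0.00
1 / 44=0.02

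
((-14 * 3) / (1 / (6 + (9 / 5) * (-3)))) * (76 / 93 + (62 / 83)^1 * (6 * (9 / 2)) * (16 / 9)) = -11889192 / 12865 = -924.15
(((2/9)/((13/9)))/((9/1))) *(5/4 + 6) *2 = 29/117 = 0.25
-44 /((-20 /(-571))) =-6281 /5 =-1256.20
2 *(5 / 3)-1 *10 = -20 / 3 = -6.67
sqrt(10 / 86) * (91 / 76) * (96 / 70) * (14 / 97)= 0.08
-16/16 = -1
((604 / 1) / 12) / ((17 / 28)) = 4228 / 51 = 82.90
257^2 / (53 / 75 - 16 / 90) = 14861025 / 119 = 124882.56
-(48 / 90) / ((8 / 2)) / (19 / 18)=-12 / 95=-0.13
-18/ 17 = -1.06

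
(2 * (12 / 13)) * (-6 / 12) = -12 / 13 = -0.92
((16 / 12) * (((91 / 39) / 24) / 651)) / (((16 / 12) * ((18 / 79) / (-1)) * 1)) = -79 / 120528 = -0.00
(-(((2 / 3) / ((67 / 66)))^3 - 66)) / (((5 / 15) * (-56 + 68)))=9882587 / 601526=16.43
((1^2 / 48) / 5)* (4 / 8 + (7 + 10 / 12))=5 / 144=0.03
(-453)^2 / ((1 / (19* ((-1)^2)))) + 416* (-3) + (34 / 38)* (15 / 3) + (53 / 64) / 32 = 151668372463 / 38912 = 3897727.50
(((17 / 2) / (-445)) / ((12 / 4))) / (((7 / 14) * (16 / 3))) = -17 / 7120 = -0.00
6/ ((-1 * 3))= -2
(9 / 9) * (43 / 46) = 43 / 46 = 0.93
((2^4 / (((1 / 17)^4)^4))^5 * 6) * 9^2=139043244356167732305040463798839198216103600795629338349801840023890476924336149094571281733509626866958336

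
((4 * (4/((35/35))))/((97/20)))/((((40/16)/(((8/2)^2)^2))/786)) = 25755648/97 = 265522.14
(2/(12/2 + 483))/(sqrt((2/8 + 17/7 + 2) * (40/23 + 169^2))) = 4 * sqrt(282767037)/6011873091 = 0.00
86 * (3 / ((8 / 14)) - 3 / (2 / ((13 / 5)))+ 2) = 2881 / 10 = 288.10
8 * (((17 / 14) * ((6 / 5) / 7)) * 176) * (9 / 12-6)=-53856 / 35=-1538.74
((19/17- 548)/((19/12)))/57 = -37188/6137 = -6.06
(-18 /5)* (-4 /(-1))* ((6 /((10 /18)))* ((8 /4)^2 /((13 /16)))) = -248832 /325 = -765.64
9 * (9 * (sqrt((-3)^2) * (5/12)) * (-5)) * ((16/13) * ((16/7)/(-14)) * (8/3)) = 172800/637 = 271.27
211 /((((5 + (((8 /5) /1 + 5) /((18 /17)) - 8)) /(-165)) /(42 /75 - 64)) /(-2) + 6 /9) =132519816 /418607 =316.57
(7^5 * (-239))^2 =16135268698129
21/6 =7/2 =3.50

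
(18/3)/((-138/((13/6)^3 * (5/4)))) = -10985/19872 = -0.55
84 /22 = 42 /11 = 3.82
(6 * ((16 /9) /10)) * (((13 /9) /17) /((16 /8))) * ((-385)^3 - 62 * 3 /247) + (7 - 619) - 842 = -112827054158 /43605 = -2587479.74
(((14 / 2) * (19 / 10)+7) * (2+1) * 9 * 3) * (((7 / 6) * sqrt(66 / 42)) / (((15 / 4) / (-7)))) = -4488.92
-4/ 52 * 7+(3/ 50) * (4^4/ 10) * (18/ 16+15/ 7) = 50971/ 11375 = 4.48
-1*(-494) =494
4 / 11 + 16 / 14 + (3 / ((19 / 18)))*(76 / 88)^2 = 6143 / 1694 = 3.63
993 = 993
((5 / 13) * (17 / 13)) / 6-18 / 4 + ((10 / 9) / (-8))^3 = -34842053 / 7884864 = -4.42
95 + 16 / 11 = 1061 / 11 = 96.45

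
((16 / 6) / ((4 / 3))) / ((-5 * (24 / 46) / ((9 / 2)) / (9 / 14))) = -621 / 280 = -2.22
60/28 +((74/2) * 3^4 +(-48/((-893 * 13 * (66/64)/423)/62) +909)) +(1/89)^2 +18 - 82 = 594959200644/150649499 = 3949.29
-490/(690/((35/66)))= -1715/4554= -0.38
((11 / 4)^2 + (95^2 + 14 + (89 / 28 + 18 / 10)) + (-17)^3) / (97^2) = 2317583 / 5269040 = 0.44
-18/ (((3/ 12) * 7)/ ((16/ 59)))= -1152/ 413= -2.79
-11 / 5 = -2.20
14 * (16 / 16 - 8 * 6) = -658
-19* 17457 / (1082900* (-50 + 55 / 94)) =15589101 / 2515035250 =0.01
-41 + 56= 15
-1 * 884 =-884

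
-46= -46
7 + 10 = 17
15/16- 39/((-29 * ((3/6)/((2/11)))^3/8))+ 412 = 255343081/617584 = 413.45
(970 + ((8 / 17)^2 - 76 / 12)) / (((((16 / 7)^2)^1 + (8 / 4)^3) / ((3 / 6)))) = 40948859 / 1123632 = 36.44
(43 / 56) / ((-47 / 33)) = -0.54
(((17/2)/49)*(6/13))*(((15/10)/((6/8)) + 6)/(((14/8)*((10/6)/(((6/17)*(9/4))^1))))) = 3888/22295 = 0.17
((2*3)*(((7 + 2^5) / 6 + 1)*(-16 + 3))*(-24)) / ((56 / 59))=103545 / 7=14792.14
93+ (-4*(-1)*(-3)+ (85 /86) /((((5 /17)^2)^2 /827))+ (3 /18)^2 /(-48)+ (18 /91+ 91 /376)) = 4342369626091517 /39724776000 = 109311.37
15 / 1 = 15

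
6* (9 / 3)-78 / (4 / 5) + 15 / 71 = -11259 / 142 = -79.29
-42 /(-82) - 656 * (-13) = 8528.51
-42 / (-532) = 3 / 38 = 0.08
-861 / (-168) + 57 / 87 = 1341 / 232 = 5.78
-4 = -4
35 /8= 4.38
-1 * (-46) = 46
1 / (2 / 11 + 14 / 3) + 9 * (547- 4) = 781953 / 160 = 4887.21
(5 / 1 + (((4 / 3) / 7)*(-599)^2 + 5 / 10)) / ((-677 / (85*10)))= -1220021575 / 14217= -85814.28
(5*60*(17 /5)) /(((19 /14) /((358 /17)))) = 300720 /19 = 15827.37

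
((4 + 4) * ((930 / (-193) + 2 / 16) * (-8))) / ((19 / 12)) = 695712 / 3667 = 189.72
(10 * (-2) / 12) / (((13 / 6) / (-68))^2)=-277440 / 169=-1641.66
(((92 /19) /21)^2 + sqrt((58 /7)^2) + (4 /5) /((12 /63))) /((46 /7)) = 433957 /227430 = 1.91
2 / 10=1 / 5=0.20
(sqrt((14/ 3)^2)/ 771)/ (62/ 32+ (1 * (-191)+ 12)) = -224/ 6552729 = -0.00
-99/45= -11/5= -2.20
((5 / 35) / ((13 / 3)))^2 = 0.00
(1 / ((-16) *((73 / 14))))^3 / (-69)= 343 / 13743192576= 0.00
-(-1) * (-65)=-65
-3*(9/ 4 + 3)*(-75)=4725/ 4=1181.25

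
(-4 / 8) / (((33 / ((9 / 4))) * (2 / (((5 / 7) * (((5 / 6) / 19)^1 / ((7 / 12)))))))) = -75 / 81928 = -0.00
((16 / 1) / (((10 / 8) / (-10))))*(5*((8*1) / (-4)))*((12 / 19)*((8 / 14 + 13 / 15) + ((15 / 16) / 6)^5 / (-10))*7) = 10133372839 / 1245184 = 8138.05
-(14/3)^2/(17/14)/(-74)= 1372/5661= 0.24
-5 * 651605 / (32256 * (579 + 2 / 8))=-3258025 / 18684288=-0.17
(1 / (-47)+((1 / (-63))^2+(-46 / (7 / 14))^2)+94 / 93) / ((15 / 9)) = 48951621944 / 9638055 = 5078.99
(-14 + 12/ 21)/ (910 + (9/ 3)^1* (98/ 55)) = -2585/ 176204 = -0.01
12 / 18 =2 / 3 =0.67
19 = 19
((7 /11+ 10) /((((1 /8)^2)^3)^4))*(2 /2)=552516878495748490002432 /11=50228807135977135454766.55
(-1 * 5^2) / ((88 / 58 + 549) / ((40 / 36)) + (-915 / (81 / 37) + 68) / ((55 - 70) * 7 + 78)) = -0.05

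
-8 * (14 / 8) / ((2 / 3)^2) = -63 / 2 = -31.50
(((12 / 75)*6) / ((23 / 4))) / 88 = 12 / 6325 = 0.00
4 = 4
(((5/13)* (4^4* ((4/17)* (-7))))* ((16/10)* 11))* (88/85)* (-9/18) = 27754496/18785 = 1477.48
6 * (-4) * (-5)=120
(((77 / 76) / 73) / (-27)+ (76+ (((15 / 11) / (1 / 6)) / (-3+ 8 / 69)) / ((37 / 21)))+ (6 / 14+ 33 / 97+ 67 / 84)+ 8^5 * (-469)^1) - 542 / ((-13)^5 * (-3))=-23503085126707669217633345 / 1529340685499785158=-15368116.04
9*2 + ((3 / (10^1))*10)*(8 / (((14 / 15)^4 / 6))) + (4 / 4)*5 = 510848 / 2401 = 212.76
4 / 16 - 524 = -2095 / 4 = -523.75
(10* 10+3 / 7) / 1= 703 / 7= 100.43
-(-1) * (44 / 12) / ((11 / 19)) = 19 / 3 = 6.33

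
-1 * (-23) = 23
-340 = -340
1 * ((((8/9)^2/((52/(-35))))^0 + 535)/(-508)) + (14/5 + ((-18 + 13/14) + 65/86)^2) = 267.94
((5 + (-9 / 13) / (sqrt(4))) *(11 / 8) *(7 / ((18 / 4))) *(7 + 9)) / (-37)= -18634 / 4329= -4.30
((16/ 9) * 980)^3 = 3855122432000/ 729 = 5288233788.75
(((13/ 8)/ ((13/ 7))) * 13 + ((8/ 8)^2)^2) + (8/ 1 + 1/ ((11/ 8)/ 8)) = 2305/ 88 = 26.19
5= 5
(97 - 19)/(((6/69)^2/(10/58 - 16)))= -9469629/58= -163269.47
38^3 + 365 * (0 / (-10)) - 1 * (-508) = 55380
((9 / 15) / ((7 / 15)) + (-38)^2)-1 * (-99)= 10810 / 7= 1544.29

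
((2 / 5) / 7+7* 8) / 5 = 11.21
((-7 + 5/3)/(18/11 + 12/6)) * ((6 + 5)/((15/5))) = -242/45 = -5.38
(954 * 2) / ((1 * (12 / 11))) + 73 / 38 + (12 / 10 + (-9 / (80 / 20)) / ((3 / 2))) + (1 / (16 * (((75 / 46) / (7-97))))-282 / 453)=20043391 / 11476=1746.55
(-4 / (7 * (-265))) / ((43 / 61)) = 244 / 79765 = 0.00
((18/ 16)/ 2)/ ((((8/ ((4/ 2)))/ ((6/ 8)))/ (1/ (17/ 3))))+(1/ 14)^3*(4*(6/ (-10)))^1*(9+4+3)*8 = -696669/ 7463680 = -0.09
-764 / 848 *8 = -382 / 53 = -7.21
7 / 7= 1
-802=-802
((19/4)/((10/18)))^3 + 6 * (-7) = 4664211/8000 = 583.03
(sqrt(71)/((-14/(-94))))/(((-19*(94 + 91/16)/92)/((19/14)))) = -3.73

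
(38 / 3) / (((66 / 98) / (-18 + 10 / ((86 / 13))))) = -310.11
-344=-344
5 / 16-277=-4427 / 16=-276.69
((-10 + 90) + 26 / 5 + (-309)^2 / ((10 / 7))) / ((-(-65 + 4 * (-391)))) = 223073 / 5430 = 41.08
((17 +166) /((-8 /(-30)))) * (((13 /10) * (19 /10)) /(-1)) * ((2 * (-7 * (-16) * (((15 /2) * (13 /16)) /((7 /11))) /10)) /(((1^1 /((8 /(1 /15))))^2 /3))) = -15706895490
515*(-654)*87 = -29302470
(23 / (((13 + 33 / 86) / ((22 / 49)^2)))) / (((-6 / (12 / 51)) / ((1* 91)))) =-24891152 / 20134443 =-1.24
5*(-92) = -460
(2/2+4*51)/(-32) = -6.41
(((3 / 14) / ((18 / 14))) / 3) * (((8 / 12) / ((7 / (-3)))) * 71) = -71 / 63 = -1.13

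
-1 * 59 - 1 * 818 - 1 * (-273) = -604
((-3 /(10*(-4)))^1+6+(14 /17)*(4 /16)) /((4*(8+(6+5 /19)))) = 81149 /737120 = 0.11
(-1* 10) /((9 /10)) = -100 /9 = -11.11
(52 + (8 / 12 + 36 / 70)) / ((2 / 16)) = 44672 / 105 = 425.45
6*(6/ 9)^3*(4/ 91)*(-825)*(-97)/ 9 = 1707200/ 2457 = 694.83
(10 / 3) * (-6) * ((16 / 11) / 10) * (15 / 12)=-40 / 11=-3.64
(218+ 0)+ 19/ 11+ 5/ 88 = 19341/ 88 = 219.78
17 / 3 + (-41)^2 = 5060 / 3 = 1686.67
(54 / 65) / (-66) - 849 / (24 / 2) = -202381 / 2860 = -70.76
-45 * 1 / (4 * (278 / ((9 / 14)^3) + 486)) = -32805 / 4468504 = -0.01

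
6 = 6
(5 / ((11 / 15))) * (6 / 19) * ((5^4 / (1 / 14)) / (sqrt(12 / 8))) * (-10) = -13125000 * sqrt(6) / 209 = -153825.61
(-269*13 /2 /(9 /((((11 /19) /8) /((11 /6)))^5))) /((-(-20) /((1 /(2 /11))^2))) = -11424699 /405684060160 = -0.00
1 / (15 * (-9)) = -1 / 135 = -0.01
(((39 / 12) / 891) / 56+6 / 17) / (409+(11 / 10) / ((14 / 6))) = 5988625 / 6946535376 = 0.00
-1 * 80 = -80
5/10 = 1/2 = 0.50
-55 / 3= -18.33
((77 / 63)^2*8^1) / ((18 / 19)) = 9196 / 729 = 12.61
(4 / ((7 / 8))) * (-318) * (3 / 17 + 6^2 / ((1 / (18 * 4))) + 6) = -449463744 / 119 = -3777006.25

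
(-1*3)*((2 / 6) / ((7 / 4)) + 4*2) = -172 / 7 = -24.57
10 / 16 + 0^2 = 0.62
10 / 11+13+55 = 758 / 11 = 68.91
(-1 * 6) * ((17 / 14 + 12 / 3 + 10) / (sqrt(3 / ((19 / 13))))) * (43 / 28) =-9159 * sqrt(741) / 2548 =-97.85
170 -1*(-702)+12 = 884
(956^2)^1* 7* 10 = 63975520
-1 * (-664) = 664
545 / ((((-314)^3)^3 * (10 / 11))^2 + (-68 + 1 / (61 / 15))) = 0.00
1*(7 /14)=1 /2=0.50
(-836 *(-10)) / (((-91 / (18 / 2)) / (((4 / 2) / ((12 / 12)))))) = -150480 / 91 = -1653.63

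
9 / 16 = 0.56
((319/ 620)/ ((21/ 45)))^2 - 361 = -271070215/ 753424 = -359.78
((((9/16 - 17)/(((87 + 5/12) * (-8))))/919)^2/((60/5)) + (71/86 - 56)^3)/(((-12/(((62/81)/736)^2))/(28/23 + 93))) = 105862686118414224014846420177137/74220191580627214253086356799488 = 1.43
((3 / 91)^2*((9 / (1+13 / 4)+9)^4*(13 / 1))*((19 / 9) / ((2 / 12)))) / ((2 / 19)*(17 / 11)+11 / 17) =29544930954 / 8750053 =3376.54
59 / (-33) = -59 / 33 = -1.79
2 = 2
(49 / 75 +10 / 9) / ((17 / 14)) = 5558 / 3825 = 1.45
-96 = -96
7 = 7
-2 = -2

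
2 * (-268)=-536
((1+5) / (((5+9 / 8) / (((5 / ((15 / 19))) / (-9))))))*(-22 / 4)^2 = -9196 / 441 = -20.85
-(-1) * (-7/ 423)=-7/ 423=-0.02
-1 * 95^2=-9025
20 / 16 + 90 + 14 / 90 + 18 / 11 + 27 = 237683 / 1980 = 120.04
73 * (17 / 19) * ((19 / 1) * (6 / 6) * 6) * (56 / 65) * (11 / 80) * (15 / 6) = 286671 / 130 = 2205.16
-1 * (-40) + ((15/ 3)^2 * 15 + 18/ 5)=418.60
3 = 3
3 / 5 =0.60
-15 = -15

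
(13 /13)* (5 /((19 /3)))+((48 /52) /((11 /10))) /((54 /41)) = 34885 /24453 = 1.43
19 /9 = 2.11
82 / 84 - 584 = -24487 / 42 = -583.02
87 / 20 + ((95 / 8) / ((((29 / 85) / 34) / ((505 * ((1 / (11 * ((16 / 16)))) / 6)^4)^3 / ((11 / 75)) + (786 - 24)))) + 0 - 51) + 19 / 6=13100689166236993569161229011111 / 14528696463906193477877760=901711.26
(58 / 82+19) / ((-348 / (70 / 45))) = -2828 / 32103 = -0.09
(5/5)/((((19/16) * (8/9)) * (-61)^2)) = 18/70699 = 0.00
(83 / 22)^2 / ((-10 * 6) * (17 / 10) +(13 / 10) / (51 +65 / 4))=-9265705 / 66387376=-0.14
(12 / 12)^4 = 1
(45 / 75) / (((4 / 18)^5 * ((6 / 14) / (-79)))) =-32654097 / 160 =-204088.11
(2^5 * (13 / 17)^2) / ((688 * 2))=0.01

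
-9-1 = -10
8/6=4/3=1.33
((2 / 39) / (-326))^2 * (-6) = -2 / 13470483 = -0.00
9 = 9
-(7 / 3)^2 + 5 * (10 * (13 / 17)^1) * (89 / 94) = 30.76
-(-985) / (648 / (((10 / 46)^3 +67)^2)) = 163691466204265 / 23981814018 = 6825.65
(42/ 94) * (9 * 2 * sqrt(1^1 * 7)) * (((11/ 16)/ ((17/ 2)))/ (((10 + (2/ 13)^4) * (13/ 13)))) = 5398029 * sqrt(7)/ 82987336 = 0.17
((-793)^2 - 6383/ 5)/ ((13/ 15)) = 724122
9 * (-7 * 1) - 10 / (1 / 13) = -193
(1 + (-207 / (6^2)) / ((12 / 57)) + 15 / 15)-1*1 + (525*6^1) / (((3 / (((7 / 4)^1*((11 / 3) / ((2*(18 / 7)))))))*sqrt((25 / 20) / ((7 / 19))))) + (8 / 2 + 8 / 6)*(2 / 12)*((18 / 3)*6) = 91 / 16 + 18865*sqrt(665) / 684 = 716.92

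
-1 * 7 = -7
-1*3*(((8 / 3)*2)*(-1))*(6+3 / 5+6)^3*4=16003008 / 125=128024.06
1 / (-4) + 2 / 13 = -5 / 52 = -0.10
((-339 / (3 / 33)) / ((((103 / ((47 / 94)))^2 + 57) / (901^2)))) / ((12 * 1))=-91733513 / 15452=-5936.68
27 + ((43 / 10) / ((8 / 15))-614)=-9263 / 16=-578.94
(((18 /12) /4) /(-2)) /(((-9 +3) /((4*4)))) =1 /2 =0.50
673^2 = 452929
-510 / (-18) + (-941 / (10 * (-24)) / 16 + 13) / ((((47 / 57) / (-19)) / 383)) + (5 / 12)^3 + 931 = -115932.12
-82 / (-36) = 41 / 18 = 2.28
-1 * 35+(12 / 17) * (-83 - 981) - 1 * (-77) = -12054 / 17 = -709.06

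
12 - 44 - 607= -639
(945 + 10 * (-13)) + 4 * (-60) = 575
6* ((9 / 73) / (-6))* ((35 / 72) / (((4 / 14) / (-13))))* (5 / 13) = 1225 / 1168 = 1.05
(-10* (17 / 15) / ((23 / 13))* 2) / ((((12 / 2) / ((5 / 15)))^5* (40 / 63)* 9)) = -1547 / 1303801920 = -0.00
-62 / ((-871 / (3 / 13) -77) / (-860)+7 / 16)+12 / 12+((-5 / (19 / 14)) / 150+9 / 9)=-153792847 / 14458335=-10.64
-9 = -9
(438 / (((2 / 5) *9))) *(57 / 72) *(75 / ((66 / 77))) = 1213625 / 144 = 8427.95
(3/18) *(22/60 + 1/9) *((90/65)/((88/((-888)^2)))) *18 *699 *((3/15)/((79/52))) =35551900512/21725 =1636451.12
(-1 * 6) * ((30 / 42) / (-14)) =15 / 49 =0.31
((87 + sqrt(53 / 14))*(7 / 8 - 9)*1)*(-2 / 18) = 65*sqrt(742) / 1008 + 1885 / 24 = 80.30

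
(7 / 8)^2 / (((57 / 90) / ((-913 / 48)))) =-223685 / 9728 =-22.99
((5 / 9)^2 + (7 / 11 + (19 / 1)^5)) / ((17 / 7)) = 15443435357 / 15147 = 1019570.57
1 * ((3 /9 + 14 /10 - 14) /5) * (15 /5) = -184 /25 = -7.36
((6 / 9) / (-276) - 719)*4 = -2876.01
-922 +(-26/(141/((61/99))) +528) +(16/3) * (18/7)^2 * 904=21535951240/683991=31485.72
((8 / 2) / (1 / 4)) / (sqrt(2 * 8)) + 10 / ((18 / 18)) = 14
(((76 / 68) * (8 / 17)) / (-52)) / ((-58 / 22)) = 418 / 108953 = 0.00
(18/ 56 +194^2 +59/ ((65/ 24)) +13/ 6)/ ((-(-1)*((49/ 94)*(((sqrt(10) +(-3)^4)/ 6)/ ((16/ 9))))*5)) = 1391670602352/ 730272725 - 154630066928*sqrt(10)/ 6572454525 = 1831.29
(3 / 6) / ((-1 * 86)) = -1 / 172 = -0.01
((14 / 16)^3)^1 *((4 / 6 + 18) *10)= 12005 / 96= 125.05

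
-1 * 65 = -65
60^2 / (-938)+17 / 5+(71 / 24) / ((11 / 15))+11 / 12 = 2793787 / 619080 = 4.51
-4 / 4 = -1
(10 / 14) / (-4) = -5 / 28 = -0.18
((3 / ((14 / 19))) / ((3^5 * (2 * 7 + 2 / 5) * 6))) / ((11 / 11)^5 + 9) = 0.00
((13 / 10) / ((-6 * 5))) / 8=-13 / 2400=-0.01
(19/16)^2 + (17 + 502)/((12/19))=210729/256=823.16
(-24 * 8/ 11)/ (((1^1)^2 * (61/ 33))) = -576/ 61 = -9.44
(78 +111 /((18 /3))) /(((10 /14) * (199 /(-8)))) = -5404 /995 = -5.43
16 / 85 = 0.19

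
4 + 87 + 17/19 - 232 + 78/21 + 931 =794.61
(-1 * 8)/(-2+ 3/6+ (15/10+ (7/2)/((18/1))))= -288/7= -41.14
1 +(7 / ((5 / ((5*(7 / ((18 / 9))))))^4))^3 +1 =4747561518135 / 4096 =1159072636.26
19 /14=1.36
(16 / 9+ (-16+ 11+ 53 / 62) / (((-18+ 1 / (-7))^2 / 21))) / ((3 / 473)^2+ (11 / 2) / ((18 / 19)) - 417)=-6094329187078 / 1655926719639937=-0.00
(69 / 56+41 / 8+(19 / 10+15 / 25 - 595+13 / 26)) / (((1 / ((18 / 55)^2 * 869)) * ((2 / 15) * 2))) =-204410.65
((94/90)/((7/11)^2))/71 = 5687/156555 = 0.04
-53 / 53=-1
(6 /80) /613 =3 /24520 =0.00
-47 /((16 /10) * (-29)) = 235 /232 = 1.01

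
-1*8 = -8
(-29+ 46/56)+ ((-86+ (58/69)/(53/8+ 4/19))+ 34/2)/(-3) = -31432433/6022044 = -5.22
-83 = -83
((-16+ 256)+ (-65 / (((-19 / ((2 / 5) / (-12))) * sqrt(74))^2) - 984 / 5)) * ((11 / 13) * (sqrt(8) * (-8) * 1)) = -4570017122 * sqrt(2) / 7813845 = -827.12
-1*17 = -17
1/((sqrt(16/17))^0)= 1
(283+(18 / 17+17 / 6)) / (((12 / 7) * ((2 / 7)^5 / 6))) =3442762687 / 6528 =527383.99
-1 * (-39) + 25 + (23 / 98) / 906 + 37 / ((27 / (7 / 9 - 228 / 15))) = 1590705527 / 35959140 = 44.24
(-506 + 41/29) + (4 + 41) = -459.59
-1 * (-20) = 20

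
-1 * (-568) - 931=-363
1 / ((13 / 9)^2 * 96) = 27 / 5408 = 0.00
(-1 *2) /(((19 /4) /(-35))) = 280 /19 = 14.74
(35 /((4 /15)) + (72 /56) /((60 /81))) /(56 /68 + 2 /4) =52751 /525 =100.48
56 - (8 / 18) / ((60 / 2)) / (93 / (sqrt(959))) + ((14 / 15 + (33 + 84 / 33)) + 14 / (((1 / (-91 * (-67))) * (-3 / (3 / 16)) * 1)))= -6919963 / 1320 - 2 * sqrt(959) / 12555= -5242.40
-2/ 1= -2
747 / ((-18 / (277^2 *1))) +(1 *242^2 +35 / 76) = -237552367 / 76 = -3125689.04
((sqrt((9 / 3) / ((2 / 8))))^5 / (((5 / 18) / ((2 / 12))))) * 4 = 3456 * sqrt(3) / 5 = 1197.19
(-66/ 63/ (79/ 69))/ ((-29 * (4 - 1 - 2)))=506/ 16037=0.03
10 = 10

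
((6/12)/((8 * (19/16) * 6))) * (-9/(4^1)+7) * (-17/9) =-17/216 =-0.08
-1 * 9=-9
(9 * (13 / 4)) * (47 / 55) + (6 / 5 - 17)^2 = 302099 / 1100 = 274.64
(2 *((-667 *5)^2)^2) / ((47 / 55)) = 13607427784568750 / 47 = 289519740097207.45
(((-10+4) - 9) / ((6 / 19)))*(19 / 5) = -361 / 2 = -180.50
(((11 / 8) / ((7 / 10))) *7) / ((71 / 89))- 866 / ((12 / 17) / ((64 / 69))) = -65883503 / 58788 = -1120.70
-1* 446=-446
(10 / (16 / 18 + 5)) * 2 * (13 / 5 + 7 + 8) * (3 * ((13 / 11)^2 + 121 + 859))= 102599136 / 583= 175984.80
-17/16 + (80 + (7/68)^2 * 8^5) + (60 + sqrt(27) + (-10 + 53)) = 3 * sqrt(3) + 2446911/4624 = 534.37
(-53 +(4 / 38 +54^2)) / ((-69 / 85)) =-1541305 / 437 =-3527.01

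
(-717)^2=514089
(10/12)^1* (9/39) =5/26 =0.19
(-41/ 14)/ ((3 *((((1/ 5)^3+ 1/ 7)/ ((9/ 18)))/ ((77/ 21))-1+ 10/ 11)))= 56375/ 498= 113.20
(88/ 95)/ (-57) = -88/ 5415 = -0.02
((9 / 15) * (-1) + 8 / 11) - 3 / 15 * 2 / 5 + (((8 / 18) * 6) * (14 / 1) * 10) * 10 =3080039 / 825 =3733.38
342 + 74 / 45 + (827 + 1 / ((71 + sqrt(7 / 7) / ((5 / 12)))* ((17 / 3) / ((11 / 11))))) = 328664956 / 280755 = 1170.65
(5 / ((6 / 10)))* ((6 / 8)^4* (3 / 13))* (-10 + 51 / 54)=-36675 / 6656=-5.51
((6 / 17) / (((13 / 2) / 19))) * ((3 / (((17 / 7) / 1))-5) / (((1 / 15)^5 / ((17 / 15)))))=-738720000 / 221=-3342624.43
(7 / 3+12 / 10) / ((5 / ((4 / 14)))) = 106 / 525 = 0.20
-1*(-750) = 750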